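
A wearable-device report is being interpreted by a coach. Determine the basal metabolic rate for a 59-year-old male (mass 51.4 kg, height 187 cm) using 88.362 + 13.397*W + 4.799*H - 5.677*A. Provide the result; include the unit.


BMR = 88.362 + 13.397*51.4 + 4.799*187 - 5.677*59
= 1339.44 kcal/day

1339.44 kcal/day


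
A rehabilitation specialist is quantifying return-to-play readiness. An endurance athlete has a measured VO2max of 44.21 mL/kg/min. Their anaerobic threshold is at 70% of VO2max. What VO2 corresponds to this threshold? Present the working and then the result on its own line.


Anaerobic threshold VO2 = VO2max * 70%
= 44.21 * 0.7
= 30.95 mL/kg/min

30.95 mL/kg/min


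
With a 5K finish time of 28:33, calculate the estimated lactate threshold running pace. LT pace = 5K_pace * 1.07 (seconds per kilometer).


Race duration = 1713 s for 5 km
Average pace = 1713 / 5 = 342.6 s/km
LT pace = 342.6 * 1.07
= 366.58 s/km

366.58 s/km


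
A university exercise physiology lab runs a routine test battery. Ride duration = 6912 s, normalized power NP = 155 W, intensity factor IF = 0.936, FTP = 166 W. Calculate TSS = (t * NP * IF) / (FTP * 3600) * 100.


Numerator = 6912 * 155 * 0.936 = 1002792.96
Denominator = 166 * 3600 = 597600
TSS = 1002792.96 / 597600 * 100
= 167.8

167.8 TSS


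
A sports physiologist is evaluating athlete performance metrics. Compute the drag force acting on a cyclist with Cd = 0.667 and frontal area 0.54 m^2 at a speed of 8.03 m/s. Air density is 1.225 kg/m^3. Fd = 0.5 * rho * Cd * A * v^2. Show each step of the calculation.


Step 1: v^2 = 64.4809
Step 2: Fd = 0.5 * 1.225 * 0.667 * 0.54 * 64.4809
= 14.225 N

14.225 N


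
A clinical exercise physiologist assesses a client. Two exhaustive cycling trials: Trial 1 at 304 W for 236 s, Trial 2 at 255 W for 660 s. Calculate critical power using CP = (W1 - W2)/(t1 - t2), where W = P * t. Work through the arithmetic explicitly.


W1 = 304 * 236 = 71744 J
W2 = 255 * 660 = 168300 J
CP = (71744 - 168300) / (236 - 660)
= -96556 / -424
= 227.73 W

227.73 W


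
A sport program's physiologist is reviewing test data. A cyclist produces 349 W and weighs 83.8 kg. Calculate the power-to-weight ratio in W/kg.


P/W = power / mass
= 349 / 83.8
= 4.165 W/kg

4.165 W/kg


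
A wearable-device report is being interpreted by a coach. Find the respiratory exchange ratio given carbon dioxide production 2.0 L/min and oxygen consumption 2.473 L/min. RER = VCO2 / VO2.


VCO2 = 2.0 L/min
VO2 = 2.473 L/min
RER = 2.0 / 2.473 = 0.8087

0.8087


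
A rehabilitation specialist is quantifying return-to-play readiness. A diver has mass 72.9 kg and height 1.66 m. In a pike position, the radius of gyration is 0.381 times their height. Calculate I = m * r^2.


r = 0.381 * 1.66 = 0.63246 m
I = m * r^2 = 72.9 * 0.400006 = 29.16 kg*m^2

29.16 kg*m^2


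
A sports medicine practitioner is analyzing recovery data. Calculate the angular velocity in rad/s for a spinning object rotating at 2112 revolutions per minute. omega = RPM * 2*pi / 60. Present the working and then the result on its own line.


omega = RPM * 2*pi / 60
= 2112 * 6.28318531 / 60
= 221.168 rad/s

221.168 rad/s


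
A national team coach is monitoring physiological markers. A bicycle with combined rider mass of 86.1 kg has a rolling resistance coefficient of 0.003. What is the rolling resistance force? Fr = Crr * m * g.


Fr = 0.003 * 86.1 * 9.81
= 0.2583 * 9.81
= 2.534 N

2.534 N


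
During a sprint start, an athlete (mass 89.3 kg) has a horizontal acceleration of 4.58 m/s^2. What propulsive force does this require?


Propulsive force = mass * acceleration
= 89.3 kg * 4.58 m/s^2
= 408.99 N

408.99 N


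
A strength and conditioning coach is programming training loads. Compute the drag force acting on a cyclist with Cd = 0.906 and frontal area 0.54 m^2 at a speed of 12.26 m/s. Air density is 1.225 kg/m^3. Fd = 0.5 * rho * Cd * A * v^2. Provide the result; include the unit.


Step 1: v^2 = 150.3076
Step 2: Fd = 0.5 * 1.225 * 0.906 * 0.54 * 150.3076
= 45.041 N

45.041 N


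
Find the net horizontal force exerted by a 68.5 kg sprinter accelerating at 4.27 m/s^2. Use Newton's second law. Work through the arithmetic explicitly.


Newton's second law: F = m * a
F = 68.5 * 4.27 = 292.5 N

292.5 N


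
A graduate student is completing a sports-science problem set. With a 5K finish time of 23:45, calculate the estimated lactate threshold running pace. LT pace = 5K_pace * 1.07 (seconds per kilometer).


Race duration = 1425 s for 5 km
Average pace = 1425 / 5 = 285.0 s/km
LT pace = 285.0 * 1.07
= 304.95 s/km

304.95 s/km


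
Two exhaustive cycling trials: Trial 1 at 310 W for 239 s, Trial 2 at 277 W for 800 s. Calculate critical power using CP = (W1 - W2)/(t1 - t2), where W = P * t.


W1 = 310 * 239 = 74090 J
W2 = 277 * 800 = 221600 J
CP = (74090 - 221600) / (239 - 800)
= -147510 / -561
= 262.94 W

262.94 W


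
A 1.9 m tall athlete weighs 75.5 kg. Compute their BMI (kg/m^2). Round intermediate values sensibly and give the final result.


height^2 = 3.61 m^2
BMI = 75.5 / 3.61 = 20.91 kg/m^2

20.91 kg/m^2


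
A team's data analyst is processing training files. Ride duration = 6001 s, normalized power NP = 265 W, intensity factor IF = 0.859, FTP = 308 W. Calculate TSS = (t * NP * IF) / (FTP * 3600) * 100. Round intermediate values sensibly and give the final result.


Numerator = 6001 * 265 * 0.859 = 1366037.635
Denominator = 308 * 3600 = 1108800
TSS = 1366037.635 / 1108800 * 100
= 123.2

123.2 TSS


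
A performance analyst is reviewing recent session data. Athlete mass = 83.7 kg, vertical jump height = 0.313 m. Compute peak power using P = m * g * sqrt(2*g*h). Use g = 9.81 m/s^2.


sqrt(2 * 9.81 * 0.313) = sqrt(6.14106) = 2.478116 m/s
P = 83.7 * 9.81 * 2.478116
= 2034.77 W

2034.77 W


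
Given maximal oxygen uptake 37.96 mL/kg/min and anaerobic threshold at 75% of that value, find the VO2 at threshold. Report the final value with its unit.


Percentage as decimal = 0.75
VO2 at AT = 37.96 * 0.75 = 28.47 mL/kg/min

28.47 mL/kg/min


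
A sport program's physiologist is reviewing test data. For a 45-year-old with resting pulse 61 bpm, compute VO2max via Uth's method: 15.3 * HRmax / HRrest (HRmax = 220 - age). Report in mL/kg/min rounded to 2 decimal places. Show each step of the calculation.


Step 1: HRmax = 220 - 45 = 175 bpm
Step 2: Ratio = 175 / 61 = 2.8689
Step 3: VO2max = 15.3 * 2.8689 = 43.89 mL/kg/min

43.89 mL/kg/min


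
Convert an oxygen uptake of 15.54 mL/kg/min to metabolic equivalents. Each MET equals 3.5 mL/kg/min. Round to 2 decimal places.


One MET = 3.5 mL/kg/min
Number of METs = 15.54 / 3.5
= 4.44 METs

4.44 METs


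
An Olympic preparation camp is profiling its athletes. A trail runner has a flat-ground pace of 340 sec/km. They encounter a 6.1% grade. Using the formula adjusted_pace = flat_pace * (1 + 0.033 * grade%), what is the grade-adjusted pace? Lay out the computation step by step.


Grade factor = 1 + 0.033 * 6.1 = 1.2013
Adjusted = 340 * 1.2013 = 408.44 sec/km

408.44 s/km


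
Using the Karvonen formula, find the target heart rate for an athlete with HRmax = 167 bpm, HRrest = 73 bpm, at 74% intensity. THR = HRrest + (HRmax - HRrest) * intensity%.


HRR = 167 - 73 = 94
THR = 73 + 94 * 0.74
= 73 + 69.56
= 142.56 bpm

142.56 bpm


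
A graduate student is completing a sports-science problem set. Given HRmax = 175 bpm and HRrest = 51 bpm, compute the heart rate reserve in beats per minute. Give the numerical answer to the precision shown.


Heart rate reserve = maximum HR minus resting HR
HRR = 175 - 51 = 124 bpm

124 bpm


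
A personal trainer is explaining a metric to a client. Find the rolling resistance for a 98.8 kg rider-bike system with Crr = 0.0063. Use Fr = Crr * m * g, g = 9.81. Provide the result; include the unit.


m * g = 98.8 * 9.81 = 969.228 N
Fr = 0.0063 * 969.228 = 6.106 N

6.106 N


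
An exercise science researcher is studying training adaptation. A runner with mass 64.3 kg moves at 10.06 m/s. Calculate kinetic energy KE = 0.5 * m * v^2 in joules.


v^2 = 10.06^2 = 101.2036
KE = 0.5 * 64.3 * 101.2036
= 3253.7 J

3253.7 J


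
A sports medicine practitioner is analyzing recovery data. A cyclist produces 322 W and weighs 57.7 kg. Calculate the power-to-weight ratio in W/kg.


P/W = power / mass
= 322 / 57.7
= 5.581 W/kg

5.581 W/kg


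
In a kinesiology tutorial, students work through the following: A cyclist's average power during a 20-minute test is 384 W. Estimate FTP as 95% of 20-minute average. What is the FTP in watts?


FTP = 20-min power * 0.95
= 384 * 0.95
= 364.8 W

364.8 W


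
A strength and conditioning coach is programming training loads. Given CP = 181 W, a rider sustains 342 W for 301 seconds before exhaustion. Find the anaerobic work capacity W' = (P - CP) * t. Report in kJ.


Excess power = 342 - 181 = 161 W
Work above CP = 161 * 301 = 48461 J
W' = 48.461 kJ

48.461 kJ


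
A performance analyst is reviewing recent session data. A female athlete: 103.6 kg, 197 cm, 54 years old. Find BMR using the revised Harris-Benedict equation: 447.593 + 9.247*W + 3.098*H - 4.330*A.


Intercept = 447.593
Weight contribution = 9.247 * 103.6 = 957.9892
Height contribution = 3.098 * 197 = 610.306
Age contribution = 4.33 * 54 = 233.82
BMR = 447.593 + 957.9892 + 610.306 - 233.82
= 1782.07 kcal/day

1782.07 kcal/day


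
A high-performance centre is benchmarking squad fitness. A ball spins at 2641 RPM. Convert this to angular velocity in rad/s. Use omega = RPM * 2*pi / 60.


omega = 2641 * 2 * pi / 60
= 2641 * 6.28318531 / 60
= 16593.892 / 60
= 276.565 rad/s

276.565 rad/s


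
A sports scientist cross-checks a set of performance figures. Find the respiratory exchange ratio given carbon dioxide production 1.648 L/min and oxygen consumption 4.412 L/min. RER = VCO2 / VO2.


VCO2 = 1.648 L/min
VO2 = 4.412 L/min
RER = 1.648 / 4.412 = 0.3735

0.3735


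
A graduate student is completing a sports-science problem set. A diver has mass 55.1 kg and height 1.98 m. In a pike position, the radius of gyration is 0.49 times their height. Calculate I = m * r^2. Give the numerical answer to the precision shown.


r = 0.49 * 1.98 = 0.9702 m
I = m * r^2 = 55.1 * 0.941288 = 51.865 kg*m^2

51.865 kg*m^2


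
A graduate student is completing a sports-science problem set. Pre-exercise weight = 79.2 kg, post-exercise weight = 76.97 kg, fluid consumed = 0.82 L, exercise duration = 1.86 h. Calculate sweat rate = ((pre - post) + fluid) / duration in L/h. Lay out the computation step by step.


Weight loss = 79.2 - 76.97 = 2.23 kg (approx L)
Total sweat = 2.23 + 0.82 = 3.05 L
Sweat rate = 3.05 / 1.86 = 1.64 L/h

1.64 L/h


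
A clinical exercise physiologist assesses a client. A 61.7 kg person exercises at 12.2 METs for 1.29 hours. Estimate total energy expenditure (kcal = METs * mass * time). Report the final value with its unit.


Energy = METs * mass(kg) * time(h)
= 12.2 * 61.7 * 1.29
= 971.03 kcal

971.03 kcal


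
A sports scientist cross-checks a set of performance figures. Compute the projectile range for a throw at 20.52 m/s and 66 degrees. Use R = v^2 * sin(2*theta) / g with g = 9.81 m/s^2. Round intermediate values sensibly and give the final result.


Two times the angle = 132 degrees
sin(132) = 0.743145
R = 421.0704 * 0.743145 / 9.81 = 31.898 m

31.898 m


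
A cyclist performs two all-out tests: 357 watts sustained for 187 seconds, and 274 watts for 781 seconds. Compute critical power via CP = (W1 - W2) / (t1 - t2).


W1 = P1 * t1 = 357 * 187 = 66759 J
W2 = P2 * t2 = 274 * 781 = 213994 J
CP = (66759 - 213994) / (187 - 781)
= 247.87 W

247.87 W


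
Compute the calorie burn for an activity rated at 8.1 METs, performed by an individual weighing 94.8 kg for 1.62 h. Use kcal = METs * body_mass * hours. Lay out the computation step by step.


Product of METs and mass = 8.1 * 94.8 = 767.88
Total kcal = 767.88 * 1.62 = 1243.97 kcal

1243.97 kcal


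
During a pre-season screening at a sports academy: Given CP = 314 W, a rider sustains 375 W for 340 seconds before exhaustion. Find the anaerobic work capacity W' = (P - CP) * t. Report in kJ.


Excess power = 375 - 314 = 61 W
Work above CP = 61 * 340 = 20740 J
W' = 20.74 kJ

20.74 kJ


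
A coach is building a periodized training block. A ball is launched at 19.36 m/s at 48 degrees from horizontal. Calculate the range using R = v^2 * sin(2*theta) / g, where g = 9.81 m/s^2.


sin(2 * 48) = sin(96) = 0.994522
v^2 = 19.36^2 = 374.8096
R = 374.8096 * 0.994522 / 9.81
= 37.998 m

37.998 m


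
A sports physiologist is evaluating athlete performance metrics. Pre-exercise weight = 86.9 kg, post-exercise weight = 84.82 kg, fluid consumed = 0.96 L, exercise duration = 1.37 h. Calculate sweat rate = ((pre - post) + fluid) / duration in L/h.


Weight loss = 86.9 - 84.82 = 2.08 kg (approx L)
Total sweat = 2.08 + 0.96 = 3.04 L
Sweat rate = 3.04 / 1.37 = 2.219 L/h

2.219 L/h


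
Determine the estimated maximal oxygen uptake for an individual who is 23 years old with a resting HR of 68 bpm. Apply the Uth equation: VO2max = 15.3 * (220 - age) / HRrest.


HRmax = 220 - 23 = 197
VO2max = 15.3 * (197 / 68)
= 15.3 * 2.8971
= 44.33 mL/kg/min

44.33 mL/kg/min


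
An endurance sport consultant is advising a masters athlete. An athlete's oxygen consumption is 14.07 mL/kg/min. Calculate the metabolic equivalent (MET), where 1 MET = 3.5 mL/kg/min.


MET = VO2 / 3.5
= 14.07 / 3.5
= 4.02 METs

4.02 METs


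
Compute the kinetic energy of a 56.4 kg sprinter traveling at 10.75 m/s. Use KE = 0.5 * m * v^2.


Velocity squared = 115.5625
KE = 0.5 * 56.4 * 115.5625 = 3258.86 J

3258.86 J


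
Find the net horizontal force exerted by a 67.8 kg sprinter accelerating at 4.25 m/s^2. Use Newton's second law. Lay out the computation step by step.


Newton's second law: F = m * a
F = 67.8 * 4.25 = 288.15 N

288.15 N


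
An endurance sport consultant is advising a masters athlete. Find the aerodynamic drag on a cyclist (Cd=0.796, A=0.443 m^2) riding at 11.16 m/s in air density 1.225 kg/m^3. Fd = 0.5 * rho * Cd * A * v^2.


Fd = 0.5 * 1.225 * 0.796 * 0.443 * 11.16^2
= 0.5 * 1.225 * 0.796 * 0.443 * 124.5456
= 26.9 N

26.9 N


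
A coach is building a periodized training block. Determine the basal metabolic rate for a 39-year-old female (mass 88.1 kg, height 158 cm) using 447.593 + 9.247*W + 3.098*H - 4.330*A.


BMR = 447.593 + 9.247*88.1 + 3.098*158 - 4.330*39
= 1582.87 kcal/day

1582.87 kcal/day


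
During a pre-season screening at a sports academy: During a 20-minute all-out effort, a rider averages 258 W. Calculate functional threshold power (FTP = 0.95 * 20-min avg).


FTP = 0.95 * 258
= 245.1 W

245.1 W


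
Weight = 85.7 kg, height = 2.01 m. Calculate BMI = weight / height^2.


height^2 = 2.01^2 = 4.0401
BMI = 85.7 / 4.0401 = 21.21 kg/m^2

21.21 kg/m^2


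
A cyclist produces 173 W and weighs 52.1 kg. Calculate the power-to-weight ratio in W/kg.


P/W = power / mass
= 173 / 52.1
= 3.321 W/kg

3.321 W/kg


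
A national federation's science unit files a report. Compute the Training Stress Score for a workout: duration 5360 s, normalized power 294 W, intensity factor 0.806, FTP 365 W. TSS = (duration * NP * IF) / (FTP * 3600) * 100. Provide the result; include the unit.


Product = 5360 * 294 * 0.806 = 1270127.04
Base = 365 * 3600 = 1314000
TSS = 1270127.04 / 1314000 * 100 = 96.66

96.66 TSS


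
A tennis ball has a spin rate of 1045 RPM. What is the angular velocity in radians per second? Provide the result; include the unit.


Convert RPM to rad/s: multiply by 2*pi and divide by 60
omega = 1045 * 2 * pi / 60
= 109.432 rad/s

109.432 rad/s


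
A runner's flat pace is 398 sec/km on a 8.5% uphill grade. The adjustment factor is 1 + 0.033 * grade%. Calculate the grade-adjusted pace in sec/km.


Factor = 1 + 0.033 * 8.5 = 1.2805
Adjusted pace = 398 * 1.2805
= 509.64 sec/km

509.64 s/km


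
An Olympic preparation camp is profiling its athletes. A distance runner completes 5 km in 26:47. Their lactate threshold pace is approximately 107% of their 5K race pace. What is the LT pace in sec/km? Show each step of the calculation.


Convert to seconds: 26 min 47 s = 1607 s
Pace per km = 1607 / 5 = 321.4 s/km
LT pace = 321.4 * 1.07 = 343.9 s/km

343.9 s/km


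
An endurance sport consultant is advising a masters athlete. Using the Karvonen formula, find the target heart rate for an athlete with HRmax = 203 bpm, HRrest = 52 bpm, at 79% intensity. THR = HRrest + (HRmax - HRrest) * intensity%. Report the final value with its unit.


HRR = 203 - 52 = 151
THR = 52 + 151 * 0.79
= 52 + 119.29
= 171.29 bpm

171.29 bpm


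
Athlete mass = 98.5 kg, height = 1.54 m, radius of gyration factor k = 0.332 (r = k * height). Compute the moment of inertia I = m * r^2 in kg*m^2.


r = k * height = 0.332 * 1.54 = 0.51128 m
r^2 = 0.51128^2 = 0.261407
I = 98.5 * 0.261407 = 25.749 kg*m^2

25.749 kg*m^2


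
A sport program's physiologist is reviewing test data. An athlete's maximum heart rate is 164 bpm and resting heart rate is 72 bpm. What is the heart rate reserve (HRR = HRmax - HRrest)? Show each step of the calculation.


HRR = HRmax - HRrest
= 164 - 72
= 92 bpm

92 bpm


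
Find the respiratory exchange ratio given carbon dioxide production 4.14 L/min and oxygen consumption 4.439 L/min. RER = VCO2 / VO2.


VCO2 = 4.14 L/min
VO2 = 4.439 L/min
RER = 4.14 / 4.439 = 0.9326

0.9326


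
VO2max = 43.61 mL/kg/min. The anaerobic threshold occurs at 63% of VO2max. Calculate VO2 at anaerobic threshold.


AT fraction = 63 / 100 = 0.63
AT VO2 = 43.61 * 0.63
= 27.47 mL/kg/min

27.47 mL/kg/min


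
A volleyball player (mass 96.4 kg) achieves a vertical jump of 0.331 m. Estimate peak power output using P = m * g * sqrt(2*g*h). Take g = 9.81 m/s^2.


2 * g * h = 2 * 9.81 * 0.331 = 6.49422
sqrt(6.49422) = 2.548376 m/s
P = 96.4 * 9.81 * 2.548376 = 2409.96 W

2409.96 W


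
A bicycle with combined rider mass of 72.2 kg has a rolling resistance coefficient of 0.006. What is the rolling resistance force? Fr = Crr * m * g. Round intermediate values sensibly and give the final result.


Fr = 0.006 * 72.2 * 9.81
= 0.4332 * 9.81
= 4.25 N

4.25 N


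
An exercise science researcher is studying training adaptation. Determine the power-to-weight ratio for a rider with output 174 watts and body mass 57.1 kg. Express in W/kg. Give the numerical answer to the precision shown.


P/W = 174 / 57.1 = 3.047 W/kg

3.047 W/kg


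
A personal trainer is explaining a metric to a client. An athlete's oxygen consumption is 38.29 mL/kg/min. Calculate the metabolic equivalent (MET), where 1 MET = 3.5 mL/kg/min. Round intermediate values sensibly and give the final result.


MET = VO2 / 3.5
= 38.29 / 3.5
= 10.94 METs

10.94 METs


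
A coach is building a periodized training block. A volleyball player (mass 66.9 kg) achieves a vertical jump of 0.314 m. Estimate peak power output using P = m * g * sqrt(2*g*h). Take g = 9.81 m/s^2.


2 * g * h = 2 * 9.81 * 0.314 = 6.16068
sqrt(6.16068) = 2.482072 m/s
P = 66.9 * 9.81 * 2.482072 = 1628.96 W

1628.96 W


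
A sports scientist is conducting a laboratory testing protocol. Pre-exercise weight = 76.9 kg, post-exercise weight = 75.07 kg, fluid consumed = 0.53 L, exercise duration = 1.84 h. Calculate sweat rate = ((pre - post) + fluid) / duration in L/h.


Weight loss = 76.9 - 75.07 = 1.83 kg (approx L)
Total sweat = 1.83 + 0.53 = 2.36 L
Sweat rate = 2.36 / 1.84 = 1.283 L/h

1.283 L/h


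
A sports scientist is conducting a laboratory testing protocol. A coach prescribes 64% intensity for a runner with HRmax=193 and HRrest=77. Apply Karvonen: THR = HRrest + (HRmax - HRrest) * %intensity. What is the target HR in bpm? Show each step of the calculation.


Heart rate reserve = 193 - 77 = 116
Intensity fraction = 64 / 100 = 0.64
THR = 77 + 116 * 0.64 = 151.24 bpm

151.24 bpm


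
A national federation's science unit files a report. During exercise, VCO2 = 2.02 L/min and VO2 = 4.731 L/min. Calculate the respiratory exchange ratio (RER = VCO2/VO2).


RER = VCO2 / VO2
= 2.02 / 4.731
= 0.427

0.427


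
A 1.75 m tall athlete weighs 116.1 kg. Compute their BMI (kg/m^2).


height^2 = 3.0625 m^2
BMI = 116.1 / 3.0625 = 37.91 kg/m^2

37.91 kg/m^2


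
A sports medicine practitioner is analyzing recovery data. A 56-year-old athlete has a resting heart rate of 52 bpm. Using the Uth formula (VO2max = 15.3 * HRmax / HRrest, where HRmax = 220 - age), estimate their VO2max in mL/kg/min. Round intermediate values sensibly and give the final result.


HRmax = 220 - 56 = 164 bpm
Ratio = HRmax / HRrest = 164 / 52 = 3.1538
VO2max = 15.3 * 3.1538 = 48.25 mL/kg/min

48.25 mL/kg/min


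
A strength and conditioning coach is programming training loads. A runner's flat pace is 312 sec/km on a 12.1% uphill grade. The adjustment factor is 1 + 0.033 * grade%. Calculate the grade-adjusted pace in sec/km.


Factor = 1 + 0.033 * 12.1 = 1.3993
Adjusted pace = 312 * 1.3993
= 436.58 sec/km

436.58 s/km


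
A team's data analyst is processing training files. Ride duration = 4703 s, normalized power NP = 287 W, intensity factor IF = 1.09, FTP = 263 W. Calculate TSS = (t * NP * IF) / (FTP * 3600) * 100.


Numerator = 4703 * 287 * 1.09 = 1471239.49
Denominator = 263 * 3600 = 946800
TSS = 1471239.49 / 946800 * 100
= 155.39

155.39 TSS


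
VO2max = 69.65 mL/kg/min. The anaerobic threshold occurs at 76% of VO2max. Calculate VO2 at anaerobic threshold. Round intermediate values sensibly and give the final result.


AT fraction = 76 / 100 = 0.76
AT VO2 = 69.65 * 0.76
= 52.93 mL/kg/min

52.93 mL/kg/min


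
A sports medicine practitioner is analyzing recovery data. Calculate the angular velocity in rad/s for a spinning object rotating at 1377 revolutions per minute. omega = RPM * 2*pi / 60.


omega = RPM * 2*pi / 60
= 1377 * 6.28318531 / 60
= 144.199 rad/s

144.199 rad/s


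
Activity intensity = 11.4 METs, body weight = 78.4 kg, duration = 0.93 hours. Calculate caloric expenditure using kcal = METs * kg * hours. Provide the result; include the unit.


kcal = 11.4 * 78.4 * 0.93
= 893.76 * 0.93
= 831.2 kcal

831.2 kcal


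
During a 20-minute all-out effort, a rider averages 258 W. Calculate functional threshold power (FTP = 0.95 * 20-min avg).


FTP = 0.95 * 258
= 245.1 W

245.1 W


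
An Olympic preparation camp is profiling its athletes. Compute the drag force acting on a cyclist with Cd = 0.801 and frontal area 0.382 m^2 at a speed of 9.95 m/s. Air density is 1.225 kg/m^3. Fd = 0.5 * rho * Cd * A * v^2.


Step 1: v^2 = 99.0025
Step 2: Fd = 0.5 * 1.225 * 0.801 * 0.382 * 99.0025
= 18.554 N

18.554 N


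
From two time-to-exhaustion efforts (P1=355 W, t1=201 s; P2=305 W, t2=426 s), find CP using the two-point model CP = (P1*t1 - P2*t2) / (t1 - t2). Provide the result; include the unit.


Work in trial 1 = 71355 J
Work in trial 2 = 129930 J
Delta work = -58575 J
Delta time = -225 s
CP = -58575 / -225 = 260.33 W

260.33 W


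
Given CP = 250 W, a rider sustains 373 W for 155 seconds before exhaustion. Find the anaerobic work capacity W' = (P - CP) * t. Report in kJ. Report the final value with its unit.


Excess power = 373 - 250 = 123 W
Work above CP = 123 * 155 = 19065 J
W' = 19.065 kJ

19.065 kJ


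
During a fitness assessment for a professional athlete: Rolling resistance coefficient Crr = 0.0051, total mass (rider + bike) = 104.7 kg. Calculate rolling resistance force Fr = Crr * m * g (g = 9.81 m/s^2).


Fr = Crr * m * g
= 0.0051 * 104.7 * 9.81
= 5.238 N

5.238 N


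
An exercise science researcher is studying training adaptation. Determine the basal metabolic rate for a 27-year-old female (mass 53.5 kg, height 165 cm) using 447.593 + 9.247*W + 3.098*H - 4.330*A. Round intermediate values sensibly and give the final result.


BMR = 447.593 + 9.247*53.5 + 3.098*165 - 4.330*27
= 1336.57 kcal/day

1336.57 kcal/day


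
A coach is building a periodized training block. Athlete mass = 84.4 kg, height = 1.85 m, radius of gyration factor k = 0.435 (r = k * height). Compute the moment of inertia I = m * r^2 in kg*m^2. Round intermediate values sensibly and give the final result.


r = k * height = 0.435 * 1.85 = 0.80475 m
r^2 = 0.80475^2 = 0.647623
I = 84.4 * 0.647623 = 54.659 kg*m^2

54.659 kg*m^2


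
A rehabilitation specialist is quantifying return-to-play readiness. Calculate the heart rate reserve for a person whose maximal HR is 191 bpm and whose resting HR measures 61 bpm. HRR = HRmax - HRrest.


HRmax = 191 bpm
HRrest = 61 bpm
HRR = 191 - 61 = 130 bpm

130 bpm


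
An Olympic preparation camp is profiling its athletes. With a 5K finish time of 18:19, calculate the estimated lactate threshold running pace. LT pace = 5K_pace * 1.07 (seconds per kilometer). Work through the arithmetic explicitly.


Race duration = 1099 s for 5 km
Average pace = 1099 / 5 = 219.8 s/km
LT pace = 219.8 * 1.07
= 235.19 s/km

235.19 s/km


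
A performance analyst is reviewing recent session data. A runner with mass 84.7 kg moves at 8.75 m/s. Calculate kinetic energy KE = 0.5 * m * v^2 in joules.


v^2 = 8.75^2 = 76.5625
KE = 0.5 * 84.7 * 76.5625
= 3242.42 J

3242.42 J


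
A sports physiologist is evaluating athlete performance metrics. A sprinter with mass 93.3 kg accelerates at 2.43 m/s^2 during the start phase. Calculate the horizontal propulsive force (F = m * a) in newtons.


F = m * a
= 93.3 * 2.43
= 226.72 N

226.72 N


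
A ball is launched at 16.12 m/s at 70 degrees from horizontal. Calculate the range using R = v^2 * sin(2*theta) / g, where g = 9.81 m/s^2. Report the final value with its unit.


sin(2 * 70) = sin(140) = 0.642788
v^2 = 16.12^2 = 259.8544
R = 259.8544 * 0.642788 / 9.81
= 17.027 m

17.027 m


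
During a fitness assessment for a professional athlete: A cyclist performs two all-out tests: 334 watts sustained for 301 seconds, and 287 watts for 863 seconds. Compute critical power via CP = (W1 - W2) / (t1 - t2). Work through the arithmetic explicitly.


W1 = P1 * t1 = 334 * 301 = 100534 J
W2 = P2 * t2 = 287 * 863 = 247681 J
CP = (100534 - 247681) / (301 - 863)
= 261.83 W

261.83 W


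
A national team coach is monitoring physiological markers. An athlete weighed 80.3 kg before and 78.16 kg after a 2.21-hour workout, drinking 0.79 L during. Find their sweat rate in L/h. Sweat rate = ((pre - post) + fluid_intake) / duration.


Body mass change = 2.14 kg
Total sweat loss = 2.14 + 0.79 = 2.93 L
Rate = 2.93 / 2.21 = 1.326 L/h

1.326 L/h


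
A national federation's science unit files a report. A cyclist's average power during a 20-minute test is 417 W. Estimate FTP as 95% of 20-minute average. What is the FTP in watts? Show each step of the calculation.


FTP = 20-min power * 0.95
= 417 * 0.95
= 396.15 W

396.15 W


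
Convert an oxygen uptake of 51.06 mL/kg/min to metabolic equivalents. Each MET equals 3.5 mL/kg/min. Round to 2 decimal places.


One MET = 3.5 mL/kg/min
Number of METs = 51.06 / 3.5
= 14.59 METs

14.59 METs


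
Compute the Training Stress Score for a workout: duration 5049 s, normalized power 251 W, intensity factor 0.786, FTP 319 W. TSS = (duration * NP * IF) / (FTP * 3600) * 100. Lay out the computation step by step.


Product = 5049 * 251 * 0.786 = 996097.014
Base = 319 * 3600 = 1148400
TSS = 996097.014 / 1148400 * 100 = 86.74

86.74 TSS


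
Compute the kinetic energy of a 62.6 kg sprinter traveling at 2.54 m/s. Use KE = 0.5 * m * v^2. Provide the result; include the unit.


Velocity squared = 6.4516
KE = 0.5 * 62.6 * 6.4516 = 201.94 J

201.94 J


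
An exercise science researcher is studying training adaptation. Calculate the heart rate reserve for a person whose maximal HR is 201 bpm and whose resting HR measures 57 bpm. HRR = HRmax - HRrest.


HRmax = 201 bpm
HRrest = 57 bpm
HRR = 201 - 57 = 144 bpm

144 bpm


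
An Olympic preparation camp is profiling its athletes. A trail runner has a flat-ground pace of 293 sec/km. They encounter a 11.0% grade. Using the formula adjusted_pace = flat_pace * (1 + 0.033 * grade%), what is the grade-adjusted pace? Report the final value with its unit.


Grade factor = 1 + 0.033 * 11.0 = 1.363
Adjusted = 293 * 1.363 = 399.36 sec/km

399.36 s/km


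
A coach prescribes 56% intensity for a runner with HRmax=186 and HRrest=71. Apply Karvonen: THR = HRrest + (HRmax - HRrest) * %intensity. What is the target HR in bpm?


Heart rate reserve = 186 - 71 = 115
Intensity fraction = 56 / 100 = 0.56
THR = 71 + 115 * 0.56 = 135.4 bpm

135.4 bpm


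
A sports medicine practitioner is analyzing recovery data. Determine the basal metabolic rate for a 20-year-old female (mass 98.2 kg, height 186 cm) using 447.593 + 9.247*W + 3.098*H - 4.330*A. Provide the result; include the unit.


BMR = 447.593 + 9.247*98.2 + 3.098*186 - 4.330*20
= 1845.28 kcal/day

1845.28 kcal/day


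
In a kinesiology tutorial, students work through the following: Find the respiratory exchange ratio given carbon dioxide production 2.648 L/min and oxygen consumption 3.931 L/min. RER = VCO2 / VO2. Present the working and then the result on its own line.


VCO2 = 2.648 L/min
VO2 = 3.931 L/min
RER = 2.648 / 3.931 = 0.6736

0.6736


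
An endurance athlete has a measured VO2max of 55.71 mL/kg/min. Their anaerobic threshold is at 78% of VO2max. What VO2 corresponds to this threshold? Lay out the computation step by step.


Anaerobic threshold VO2 = VO2max * 78%
= 55.71 * 0.78
= 43.45 mL/kg/min

43.45 mL/kg/min


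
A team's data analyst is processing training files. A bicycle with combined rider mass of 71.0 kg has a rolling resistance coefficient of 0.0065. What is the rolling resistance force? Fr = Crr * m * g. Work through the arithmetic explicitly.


Fr = 0.0065 * 71.0 * 9.81
= 0.4615 * 9.81
= 4.527 N

4.527 N


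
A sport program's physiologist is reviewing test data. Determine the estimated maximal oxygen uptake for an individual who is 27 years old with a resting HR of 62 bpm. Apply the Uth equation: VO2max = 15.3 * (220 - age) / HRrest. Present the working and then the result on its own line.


HRmax = 220 - 27 = 193
VO2max = 15.3 * (193 / 62)
= 15.3 * 3.1129
= 47.63 mL/kg/min

47.63 mL/kg/min


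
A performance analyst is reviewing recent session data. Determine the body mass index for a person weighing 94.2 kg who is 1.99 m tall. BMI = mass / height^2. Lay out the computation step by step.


BMI = mass / height^2
= 94.2 / 1.99^2
= 94.2 / 3.9601
= 23.79 kg/m^2

23.79 kg/m^2


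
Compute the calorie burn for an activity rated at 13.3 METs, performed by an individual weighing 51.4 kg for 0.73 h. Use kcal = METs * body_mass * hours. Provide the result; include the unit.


Product of METs and mass = 13.3 * 51.4 = 683.62
Total kcal = 683.62 * 0.73 = 499.04 kcal

499.04 kcal


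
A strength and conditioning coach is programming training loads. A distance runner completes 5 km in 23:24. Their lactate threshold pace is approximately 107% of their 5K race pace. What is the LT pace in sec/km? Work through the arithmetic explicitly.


Convert to seconds: 23 min 24 s = 1404 s
Pace per km = 1404 / 5 = 280.8 s/km
LT pace = 280.8 * 1.07 = 300.46 s/km

300.46 s/km


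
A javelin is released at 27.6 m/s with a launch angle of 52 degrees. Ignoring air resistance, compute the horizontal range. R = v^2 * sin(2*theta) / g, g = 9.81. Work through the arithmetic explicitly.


Launch speed squared = 761.76
sin(2 * 52 deg) = 0.970296
Range = 761.76 * 0.970296 / 9.81
= 75.345 m

75.345 m


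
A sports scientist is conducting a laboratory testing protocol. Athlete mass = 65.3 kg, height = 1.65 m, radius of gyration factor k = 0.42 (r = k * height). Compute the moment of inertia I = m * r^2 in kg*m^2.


r = k * height = 0.42 * 1.65 = 0.693 m
r^2 = 0.693^2 = 0.480249
I = 65.3 * 0.480249 = 31.36 kg*m^2

31.36 kg*m^2


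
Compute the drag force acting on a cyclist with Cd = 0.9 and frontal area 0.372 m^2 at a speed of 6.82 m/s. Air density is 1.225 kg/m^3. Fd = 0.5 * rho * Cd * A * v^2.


Step 1: v^2 = 46.5124
Step 2: Fd = 0.5 * 1.225 * 0.9 * 0.372 * 46.5124
= 9.538 N

9.538 N


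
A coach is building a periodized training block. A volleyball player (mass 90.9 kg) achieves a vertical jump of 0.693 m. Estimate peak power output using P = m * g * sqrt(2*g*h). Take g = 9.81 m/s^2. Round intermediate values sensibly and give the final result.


2 * g * h = 2 * 9.81 * 0.693 = 13.59666
sqrt(13.59666) = 3.687365 m/s
P = 90.9 * 9.81 * 3.687365 = 3288.13 W

3288.13 W


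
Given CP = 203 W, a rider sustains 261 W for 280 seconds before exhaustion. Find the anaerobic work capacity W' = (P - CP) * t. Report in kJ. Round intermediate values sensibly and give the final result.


Excess power = 261 - 203 = 58 W
Work above CP = 58 * 280 = 16240 J
W' = 16.24 kJ

16.24 kJ


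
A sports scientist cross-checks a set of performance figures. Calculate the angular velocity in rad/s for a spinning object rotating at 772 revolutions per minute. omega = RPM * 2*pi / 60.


omega = RPM * 2*pi / 60
= 772 * 6.28318531 / 60
= 80.844 rad/s

80.844 rad/s


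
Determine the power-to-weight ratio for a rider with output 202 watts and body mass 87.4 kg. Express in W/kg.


P/W = 202 / 87.4 = 2.311 W/kg

2.311 W/kg


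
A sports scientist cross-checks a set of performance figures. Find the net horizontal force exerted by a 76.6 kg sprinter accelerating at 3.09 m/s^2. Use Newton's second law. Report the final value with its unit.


Newton's second law: F = m * a
F = 76.6 * 3.09 = 236.69 N

236.69 N


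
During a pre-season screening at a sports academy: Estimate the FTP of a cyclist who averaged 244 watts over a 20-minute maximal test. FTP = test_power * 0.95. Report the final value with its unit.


FTP = 244 * 0.95 = 231.8 W

231.8 W


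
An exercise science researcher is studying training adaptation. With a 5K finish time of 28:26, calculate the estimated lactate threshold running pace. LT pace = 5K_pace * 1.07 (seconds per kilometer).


Race duration = 1706 s for 5 km
Average pace = 1706 / 5 = 341.2 s/km
LT pace = 341.2 * 1.07
= 365.08 s/km

365.08 s/km


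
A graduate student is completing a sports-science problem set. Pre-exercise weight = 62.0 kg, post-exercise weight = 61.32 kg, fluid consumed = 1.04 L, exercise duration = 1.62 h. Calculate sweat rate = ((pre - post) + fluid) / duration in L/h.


Weight loss = 62.0 - 61.32 = 0.68 kg (approx L)
Total sweat = 0.68 + 1.04 = 1.72 L
Sweat rate = 1.72 / 1.62 = 1.062 L/h

1.062 L/h


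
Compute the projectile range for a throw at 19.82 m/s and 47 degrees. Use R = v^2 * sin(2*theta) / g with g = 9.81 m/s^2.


Two times the angle = 94 degrees
sin(94) = 0.997564
R = 392.8324 * 0.997564 / 9.81 = 39.947 m

39.947 m


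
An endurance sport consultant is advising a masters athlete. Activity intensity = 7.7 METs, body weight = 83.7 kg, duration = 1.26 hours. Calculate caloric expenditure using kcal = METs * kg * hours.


kcal = 7.7 * 83.7 * 1.26
= 644.49 * 1.26
= 812.06 kcal

812.06 kcal


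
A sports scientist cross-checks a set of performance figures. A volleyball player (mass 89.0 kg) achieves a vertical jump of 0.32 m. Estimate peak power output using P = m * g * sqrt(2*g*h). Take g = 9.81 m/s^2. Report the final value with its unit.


2 * g * h = 2 * 9.81 * 0.32 = 6.2784
sqrt(6.2784) = 2.505674 m/s
P = 89.0 * 9.81 * 2.505674 = 2187.68 W

2187.68 W


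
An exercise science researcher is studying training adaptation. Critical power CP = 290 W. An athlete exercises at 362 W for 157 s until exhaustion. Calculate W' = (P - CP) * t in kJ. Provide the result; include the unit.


P - CP = 362 - 290 = 72 W
W' = 72 * 157 = 11304 J
= 11304 / 1000 = 11.304 kJ

11.304 kJ


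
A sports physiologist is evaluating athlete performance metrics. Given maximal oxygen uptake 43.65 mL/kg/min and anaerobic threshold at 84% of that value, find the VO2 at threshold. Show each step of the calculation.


Percentage as decimal = 0.84
VO2 at AT = 43.65 * 0.84 = 36.67 mL/kg/min

36.67 mL/kg/min


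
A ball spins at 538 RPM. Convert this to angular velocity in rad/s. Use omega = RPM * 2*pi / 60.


omega = 538 * 2 * pi / 60
= 538 * 6.28318531 / 60
= 3380.354 / 60
= 56.339 rad/s

56.339 rad/s


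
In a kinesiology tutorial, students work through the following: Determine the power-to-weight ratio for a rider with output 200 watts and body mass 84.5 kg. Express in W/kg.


P/W = 200 / 84.5 = 2.367 W/kg

2.367 W/kg


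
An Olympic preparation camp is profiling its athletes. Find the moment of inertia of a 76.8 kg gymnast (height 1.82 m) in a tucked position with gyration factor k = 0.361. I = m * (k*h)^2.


Radius of gyration = 0.361 * 1.82 = 0.65702 m
I = 76.8 * 0.65702^2
= 76.8 * 0.431675
= 33.153 kg*m^2

33.153 kg*m^2


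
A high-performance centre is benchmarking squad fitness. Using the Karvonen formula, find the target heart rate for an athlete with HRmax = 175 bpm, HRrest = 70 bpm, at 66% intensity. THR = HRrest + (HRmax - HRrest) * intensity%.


HRR = 175 - 70 = 105
THR = 70 + 105 * 0.66
= 70 + 69.3
= 139.3 bpm

139.3 bpm


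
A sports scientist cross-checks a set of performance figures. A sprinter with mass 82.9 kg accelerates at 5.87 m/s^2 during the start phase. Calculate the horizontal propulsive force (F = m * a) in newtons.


F = m * a
= 82.9 * 5.87
= 486.62 N

486.62 N


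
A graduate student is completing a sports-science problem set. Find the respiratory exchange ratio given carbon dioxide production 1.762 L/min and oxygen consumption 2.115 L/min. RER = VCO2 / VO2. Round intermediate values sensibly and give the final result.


VCO2 = 1.762 L/min
VO2 = 2.115 L/min
RER = 1.762 / 2.115 = 0.8331

0.8331


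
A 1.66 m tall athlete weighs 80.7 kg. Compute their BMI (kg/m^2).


height^2 = 2.7556 m^2
BMI = 80.7 / 2.7556 = 29.29 kg/m^2

29.29 kg/m^2


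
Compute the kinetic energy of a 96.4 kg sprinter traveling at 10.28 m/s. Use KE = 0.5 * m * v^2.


Velocity squared = 105.6784
KE = 0.5 * 96.4 * 105.6784 = 5093.7 J

5093.7 J


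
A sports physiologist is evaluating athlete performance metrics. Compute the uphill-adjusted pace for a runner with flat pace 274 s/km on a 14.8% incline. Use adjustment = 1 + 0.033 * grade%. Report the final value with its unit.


Adjustment factor = 1 + 0.033 * 14.8 = 1.4884
Grade-adjusted pace = 274 * 1.4884 = 407.82 s/km

407.82 s/km


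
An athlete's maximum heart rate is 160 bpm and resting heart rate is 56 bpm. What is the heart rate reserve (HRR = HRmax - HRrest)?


HRR = HRmax - HRrest
= 160 - 56
= 104 bpm

104 bpm


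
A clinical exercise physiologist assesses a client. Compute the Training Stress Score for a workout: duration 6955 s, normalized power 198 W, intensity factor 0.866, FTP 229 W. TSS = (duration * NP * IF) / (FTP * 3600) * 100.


Product = 6955 * 198 * 0.866 = 1192559.94
Base = 229 * 3600 = 824400
TSS = 1192559.94 / 824400 * 100 = 144.66

144.66 TSS


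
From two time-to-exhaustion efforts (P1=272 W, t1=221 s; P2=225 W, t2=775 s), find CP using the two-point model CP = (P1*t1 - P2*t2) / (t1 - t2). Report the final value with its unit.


Work in trial 1 = 60112 J
Work in trial 2 = 174375 J
Delta work = -114263 J
Delta time = -554 s
CP = -114263 / -554 = 206.25 W

206.25 W


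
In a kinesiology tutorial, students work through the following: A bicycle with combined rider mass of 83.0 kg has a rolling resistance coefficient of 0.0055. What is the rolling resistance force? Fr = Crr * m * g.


Fr = 0.0055 * 83.0 * 9.81
= 0.4565 * 9.81
= 4.478 N

4.478 N


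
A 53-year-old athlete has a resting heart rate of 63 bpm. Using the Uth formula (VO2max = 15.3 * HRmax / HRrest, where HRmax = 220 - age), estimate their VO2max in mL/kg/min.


HRmax = 220 - 53 = 167 bpm
Ratio = HRmax / HRrest = 167 / 63 = 2.6508
VO2max = 15.3 * 2.6508 = 40.56 mL/kg/min

40.56 mL/kg/min
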